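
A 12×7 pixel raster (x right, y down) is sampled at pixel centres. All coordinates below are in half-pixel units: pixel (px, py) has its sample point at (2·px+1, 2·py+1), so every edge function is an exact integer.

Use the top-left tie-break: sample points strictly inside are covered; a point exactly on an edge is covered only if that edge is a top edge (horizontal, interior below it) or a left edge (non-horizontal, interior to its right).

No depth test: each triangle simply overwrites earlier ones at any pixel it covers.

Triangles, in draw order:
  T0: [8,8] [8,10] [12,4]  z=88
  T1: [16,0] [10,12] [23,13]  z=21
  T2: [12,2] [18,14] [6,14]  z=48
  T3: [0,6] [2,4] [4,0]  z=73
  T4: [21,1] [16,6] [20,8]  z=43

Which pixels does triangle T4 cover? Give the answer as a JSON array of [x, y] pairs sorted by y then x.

T0:
  2·area = 8  (B↔C swapped to make it positive)
  edge (8, 8)→(12, 4): d=(4,-4) top-left  bias=+0
  edge (12, 4)→(8, 10): d=(-4,6) right/bottom  bias=-1
  edge (8, 10)→(8, 8): d=(0,-2) top-left  bias=+0
    (7,0)@(15, 1): e=[0,-6,14] → ·  [on edge]
    (6,1)@(13, 3): e=[0,-2,10] → ·  [on edge]
    (5,2)@(11, 5): e=[0,2,6] → #  [on edge]
    (6,2)@(13, 5): e=[8,-10,10] → ·
    (4,3)@(9, 7): e=[0,6,2] → #  [on edge]
    (5,3)@(11, 7): e=[8,-6,6] → ·
    (3,4)@(7, 9): e=[0,10,-2] → ·  [on edge]
    (4,4)@(9, 9): e=[8,-2,2] → ·
    (2,5)@(5, 11): e=[0,14,-6] → ·  [on edge]
    (1,6)@(3, 13): e=[0,18,-10] → ·  [on edge]
  covered (2 px):
    · · · · · · · · · · · ·
    · · · · · · · · · · · ·
    · · · · · # · · · · · ·
    · · · · # · · · · · · ·
    · · · · · · · · · · · ·
    · · · · · · · · · · · ·
    · · · · · · · · · · · ·
T1:
  2·area = 162  (B↔C swapped to make it positive)
  edge (16, 0)→(23, 13): d=(7,13) right/bottom  bias=-1
  edge (23, 13)→(10, 12): d=(-13,-1) top-left  bias=+0
  edge (10, 12)→(16, 0): d=(6,-12) top-left  bias=+0
    (7,1)@(15, 3): e=[34,122,6] → #
    (8,1)@(17, 3): e=[8,124,30] → #
    (9,1)@(19, 3): e=[-18,126,54] → ·
    (7,2)@(15, 5): e=[48,96,18] → #
    (9,2)@(19, 5): e=[-4,100,66] → ·
    (6,3)@(13, 7): e=[88,68,6] → #
    (9,3)@(19, 7): e=[10,74,78] → #
    (10,3)@(21, 7): e=[-16,76,102] → ·
    (6,4)@(13, 9): e=[102,42,18] → #
    (10,4)@(21, 9): e=[-2,50,114] → ·
    (5,5)@(11, 11): e=[142,14,6] → #
    (10,5)@(21, 11): e=[12,24,126] → #
    (11,6)@(23, 13): e=[0,0,162] → ·  [on edge]
  covered (18 px):
    · · · · · · · · · · · ·
    · · · · · · · # # · · ·
    · · · · · · · # # · · ·
    · · · · · · # # # # · ·
    · · · · · · # # # # · ·
    · · · · · # # # # # # ·
    · · · · · · · · · · · ·
T2:
  2·area = 144
  edge (12, 2)→(18, 14): d=(6,12) right/bottom  bias=-1
  edge (18, 14)→(6, 14): d=(-12,0) right/bottom  bias=-1
  edge (6, 14)→(12, 2): d=(6,-12) top-left  bias=+0
    (5,2)@(11, 5): e=[30,108,6] → #
    (6,2)@(13, 5): e=[6,108,30] → #
    (7,2)@(15, 5): e=[-18,108,54] → ·
    (5,3)@(11, 7): e=[42,84,18] → #
    (7,3)@(15, 7): e=[-6,84,66] → ·
    (4,4)@(9, 9): e=[78,60,6] → #
    (7,4)@(15, 9): e=[6,60,78] → #
    (8,4)@(17, 9): e=[-18,60,102] → ·
    (4,5)@(9, 11): e=[90,36,18] → #
    (8,5)@(17, 11): e=[-6,36,114] → ·
    (3,6)@(7, 13): e=[126,12,6] → #
    (8,6)@(17, 13): e=[6,12,126] → #
  covered (18 px):
    · · · · · · · · · · · ·
    · · · · · · · · · · · ·
    · · · · · # # · · · · ·
    · · · · · # # · · · · ·
    · · · · # # # # · · · ·
    · · · · # # # # · · · ·
    · · · # # # # # # · · ·
T3:
  2·area = 4  (B↔C swapped to make it positive)
  edge (0, 6)→(4, 0): d=(4,-6) top-left  bias=+0
  edge (4, 0)→(2, 4): d=(-2,4) right/bottom  bias=-1
  edge (2, 4)→(0, 6): d=(-2,2) right/bottom  bias=-1
    (2,0)@(5, 1): e=[10,-6,0] → ·  [on edge]
    (1,1)@(3, 3): e=[6,-2,0] → ·  [on edge]
    (0,2)@(1, 5): e=[2,2,0] → ·  [on edge]
  covered (0 px):
    · · · · · · · · · · · ·
    · · · · · · · · · · · ·
    · · · · · · · · · · · ·
    · · · · · · · · · · · ·
    · · · · · · · · · · · ·
    · · · · · · · · · · · ·
    · · · · · · · · · · · ·
T4:
  2·area = 30  (B↔C swapped to make it positive)
  edge (21, 1)→(20, 8): d=(-1,7) right/bottom  bias=-1
  edge (20, 8)→(16, 6): d=(-4,-2) top-left  bias=+0
  edge (16, 6)→(21, 1): d=(5,-5) top-left  bias=+0
    (10,0)@(21, 1): e=[0,30,0] → ·  [on edge]
    (9,1)@(19, 3): e=[12,18,0] → #  [on edge]
    (10,1)@(21, 3): e=[-2,22,10] → ·
    (8,2)@(17, 5): e=[24,6,0] → #  [on edge]
    (10,2)@(21, 5): e=[-4,14,20] → ·
    (7,3)@(15, 7): e=[36,-6,0] → ·  [on edge]
    (8,3)@(17, 7): e=[22,-2,10] → ·
    (9,3)@(19, 7): e=[8,2,20] → #
    (10,3)@(21, 7): e=[-6,6,30] → ·
    (6,4)@(13, 9): e=[48,-18,0] → ·  [on edge]
    (9,4)@(19, 9): e=[6,-6,30] → ·
    (5,5)@(11, 11): e=[60,-30,0] → ·  [on edge]
    (4,6)@(9, 13): e=[72,-42,0] → ·  [on edge]
  covered (4 px):
    · · · · · · · · · · · ·
    · · · · · · · · · # · ·
    · · · · · · · · # # · ·
    · · · · · · · · · # · ·
    · · · · · · · · · · · ·
    · · · · · · · · · · · ·
    · · · · · · · · · · · ·

Answer: [[9,1],[8,2],[9,2],[9,3]]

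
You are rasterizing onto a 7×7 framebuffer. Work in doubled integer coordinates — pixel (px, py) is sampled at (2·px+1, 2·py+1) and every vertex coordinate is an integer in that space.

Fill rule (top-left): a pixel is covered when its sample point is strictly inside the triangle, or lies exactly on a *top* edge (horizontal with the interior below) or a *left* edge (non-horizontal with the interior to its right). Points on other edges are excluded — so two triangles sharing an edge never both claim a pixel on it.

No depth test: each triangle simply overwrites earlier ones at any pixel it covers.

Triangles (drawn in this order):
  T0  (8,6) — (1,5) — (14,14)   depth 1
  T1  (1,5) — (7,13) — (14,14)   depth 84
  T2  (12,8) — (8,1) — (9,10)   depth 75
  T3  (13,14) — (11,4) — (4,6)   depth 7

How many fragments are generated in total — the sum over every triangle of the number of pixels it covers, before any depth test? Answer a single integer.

T0:
  2·area = 50  (B↔C swapped to make it positive)
  edge (8, 6)→(14, 14): d=(6,8) right/bottom  bias=-1
  edge (14, 14)→(1, 5): d=(-13,-9) top-left  bias=+0
  edge (1, 5)→(8, 6): d=(7,1) right/bottom  bias=-1
    (0,2)@(1, 5): e=[50,0,0] → .  [on edge]
    (2,3)@(5, 7): e=[30,10,10] → X
    (3,3)@(7, 7): e=[14,28,8] → X
    (4,3)@(9, 7): e=[-2,46,6] → .
    (2,4)@(5, 9): e=[42,-16,24] → .
    (3,4)@(7, 9): e=[26,2,22] → X
    (4,4)@(9, 9): e=[10,20,20] → X
    (5,4)@(11, 9): e=[-6,38,18] → .
    (3,5)@(7, 11): e=[38,-24,36] → .
    (4,5)@(9, 11): e=[22,-6,34] → .
    (5,5)@(11, 11): e=[6,12,32] → X
    (6,5)@(13, 11): e=[-10,30,30] → .
  covered (6 px):
    . . . . . . .
    . . . . . . .
    . . . . . . .
    . . X X . . .
    . . . X X . .
    . . . . . X .
    . . . . . . X
T1:
  2·area = 50  (B↔C swapped to make it positive)
  edge (1, 5)→(14, 14): d=(13,9) right/bottom  bias=-1
  edge (14, 14)→(7, 13): d=(-7,-1) top-left  bias=+0
  edge (7, 13)→(1, 5): d=(-6,-8) top-left  bias=+0
    (0,2)@(1, 5): e=[0,50,0] → .  [on edge]
    (1,3)@(3, 7): e=[8,38,4] → X
    (2,3)@(5, 7): e=[-10,40,20] → .
    (1,4)@(3, 9): e=[34,24,-8] → .
    (2,4)@(5, 9): e=[16,26,8] → X
    (3,4)@(7, 9): e=[-2,28,24] → .
    (2,5)@(5, 11): e=[42,12,-4] → .
    (3,5)@(7, 11): e=[24,14,12] → X
    (4,5)@(9, 11): e=[6,16,28] → X
    (5,5)@(11, 11): e=[-12,18,44] → .
    (3,6)@(7, 13): e=[50,0,0] → X  [on edge]
    (5,6)@(11, 13): e=[14,4,32] → X
  covered (7 px):
    . . . . . . .
    . . . . . . .
    . . . . . . .
    . X . . . . .
    . . X . . . .
    . . . X X . .
    . . . X X X .
T2:
  2·area = 29  (B↔C swapped to make it positive)
  edge (12, 8)→(9, 10): d=(-3,2) right/bottom  bias=-1
  edge (9, 10)→(8, 1): d=(-1,-9) top-left  bias=+0
  edge (8, 1)→(12, 8): d=(4,7) right/bottom  bias=-1
    (4,1)@(9, 3): e=[21,7,1] → X
    (5,1)@(11, 3): e=[17,25,-13] → .
    (4,2)@(9, 5): e=[15,5,9] → X
    (5,2)@(11, 5): e=[11,23,-5] → .
    (4,3)@(9, 7): e=[9,3,17] → X
    (5,3)@(11, 7): e=[5,21,3] → X
    (6,3)@(13, 7): e=[1,39,-11] → .
    (4,4)@(9, 9): e=[3,1,25] → X
    (5,4)@(11, 9): e=[-1,19,11] → .
    (4,5)@(9, 11): e=[-3,-1,33] → .
  covered (5 px):
    . . . . . . .
    . . . . X . .
    . . . . X . .
    . . . . X X .
    . . . . X . .
    . . . . . . .
    . . . . . . .
T3:
  2·area = 74  (B↔C swapped to make it positive)
  edge (13, 14)→(4, 6): d=(-9,-8) top-left  bias=+0
  edge (4, 6)→(11, 4): d=(7,-2) top-left  bias=+0
  edge (11, 4)→(13, 14): d=(2,10) right/bottom  bias=-1
    (4,2)@(9, 5): e=[49,3,22] → X
    (5,2)@(11, 5): e=[65,7,2] → X
    (6,2)@(13, 5): e=[81,11,-18] → .
    (3,3)@(7, 7): e=[15,13,46] → X
    (6,3)@(13, 7): e=[63,25,-14] → .
    (3,4)@(7, 9): e=[-3,27,50] → .
    (4,4)@(9, 9): e=[13,31,30] → X
    (6,4)@(13, 9): e=[45,39,-10] → .
    (4,5)@(9, 11): e=[-5,45,34] → .
    (5,5)@(11, 11): e=[11,49,14] → X
    (6,5)@(13, 11): e=[27,53,-6] → .
    (5,6)@(11, 13): e=[-7,63,18] → .
  covered (8 px):
    . . . . . . .
    . . . . . . .
    . . . . X X .
    . . . X X X .
    . . . . X X .
    . . . . . X .
    . . . . . . .

Answer: 26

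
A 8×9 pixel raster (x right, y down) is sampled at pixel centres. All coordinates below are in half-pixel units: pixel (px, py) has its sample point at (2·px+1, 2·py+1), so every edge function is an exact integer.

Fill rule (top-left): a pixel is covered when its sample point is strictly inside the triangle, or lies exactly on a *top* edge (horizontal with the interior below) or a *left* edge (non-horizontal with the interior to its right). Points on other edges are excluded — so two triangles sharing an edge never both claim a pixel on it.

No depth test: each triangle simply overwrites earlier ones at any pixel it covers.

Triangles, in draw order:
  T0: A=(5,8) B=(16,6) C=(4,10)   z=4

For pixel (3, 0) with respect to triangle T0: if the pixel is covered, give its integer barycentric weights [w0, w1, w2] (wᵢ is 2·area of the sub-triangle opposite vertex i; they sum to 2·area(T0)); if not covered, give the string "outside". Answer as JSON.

T0:
  2·area = 20
  edge (5, 8)→(16, 6): d=(11,-2) top-left  bias=+0
  edge (16, 6)→(4, 10): d=(-12,4) right/bottom  bias=-1
  edge (4, 10)→(5, 8): d=(1,-2) top-left  bias=+0
    (5,3)@(11, 7): e=[1,8,11] → █
    (6,3)@(13, 7): e=[5,0,15] → ·  [on edge]
    (2,4)@(5, 9): e=[11,8,1] → █
    (3,4)@(7, 9): e=[15,0,5] → ·  [on edge]
    (5,4)@(11, 9): e=[23,-16,13] → ·
    (0,5)@(1, 11): e=[25,0,-5] → ·  [on edge]
    (2,5)@(5, 11): e=[33,-16,3] → ·
  covered (2 px):
    · · · · · · · ·
    · · · · · · · ·
    · · · · · · · ·
    · · · · · █ · ·
    · · █ · · · · ·
    · · · · · · · ·
    · · · · · · · ·
    · · · · · · · ·
    · · · · · · · ·

Final: "outside"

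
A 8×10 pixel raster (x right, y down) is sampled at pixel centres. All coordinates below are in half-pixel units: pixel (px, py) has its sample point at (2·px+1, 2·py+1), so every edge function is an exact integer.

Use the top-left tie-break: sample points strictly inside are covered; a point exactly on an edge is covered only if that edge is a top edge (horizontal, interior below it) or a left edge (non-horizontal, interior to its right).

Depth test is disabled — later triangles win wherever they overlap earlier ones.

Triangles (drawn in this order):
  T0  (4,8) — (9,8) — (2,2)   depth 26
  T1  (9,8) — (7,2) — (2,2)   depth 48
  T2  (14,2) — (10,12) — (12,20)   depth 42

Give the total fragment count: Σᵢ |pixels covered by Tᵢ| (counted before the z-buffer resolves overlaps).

T0:
  2·area = 30  (B↔C swapped to make it positive)
  edge (4, 8)→(2, 2): d=(-2,-6) top-left  bias=+0
  edge (2, 2)→(9, 8): d=(7,6) right/bottom  bias=-1
  edge (9, 8)→(4, 8): d=(-5,0) right/bottom  bias=-1
    (1,1)@(3, 3): e=[4,1,25] → #
    (2,1)@(5, 3): e=[16,-11,25] → ·
    (1,2)@(3, 5): e=[0,15,15] → #  [on edge]
    (2,2)@(5, 5): e=[12,3,15] → #
    (3,2)@(7, 5): e=[24,-9,15] → ·
    (1,3)@(3, 7): e=[-4,29,5] → ·
    (2,3)@(5, 7): e=[8,17,5] → #
    (3,3)@(7, 7): e=[20,5,5] → #
    (4,3)@(9, 7): e=[32,-7,5] → ·
    (2,4)@(5, 9): e=[4,31,-5] → ·
    (3,4)@(7, 9): e=[16,19,-5] → ·
    (2,5)@(5, 11): e=[0,45,-15] → ·  [on edge]
    (3,8)@(7, 17): e=[0,75,-45] → ·  [on edge]
  covered (5 px):
    · · · · · · · ·
    · # · · · · · ·
    · # # · · · · ·
    · · # # · · · ·
    · · · · · · · ·
    · · · · · · · ·
    · · · · · · · ·
    · · · · · · · ·
    · · · · · · · ·
    · · · · · · · ·
T1:
  2·area = 30  (B↔C swapped to make it positive)
  edge (9, 8)→(2, 2): d=(-7,-6) top-left  bias=+0
  edge (2, 2)→(7, 2): d=(5,0) top-left  bias=+0
  edge (7, 2)→(9, 8): d=(2,6) right/bottom  bias=-1
    (2,1)@(5, 3): e=[11,5,14] → #
    (3,1)@(7, 3): e=[23,5,2] → #
    (4,1)@(9, 3): e=[35,5,-10] → ·
    (2,2)@(5, 5): e=[-3,15,18] → ·
    (3,2)@(7, 5): e=[9,15,6] → #
    (4,2)@(9, 5): e=[21,15,-6] → ·
    (3,3)@(7, 7): e=[-5,25,10] → ·
  covered (3 px):
    · · · · · · · ·
    · · # # · · · ·
    · · · # · · · ·
    · · · · · · · ·
    · · · · · · · ·
    · · · · · · · ·
    · · · · · · · ·
    · · · · · · · ·
    · · · · · · · ·
    · · · · · · · ·
T2:
  2·area = 52  (B↔C swapped to make it positive)
  edge (14, 2)→(12, 20): d=(-2,18) right/bottom  bias=-1
  edge (12, 20)→(10, 12): d=(-2,-8) top-left  bias=+0
  edge (10, 12)→(14, 2): d=(4,-10) top-left  bias=+0
    (6,2)@(13, 5): e=[12,38,2] → #
    (7,2)@(15, 5): e=[-24,54,22] → ·
    (6,3)@(13, 7): e=[8,34,10] → #
    (7,3)@(15, 7): e=[-28,50,30] → ·
    (6,4)@(13, 9): e=[4,30,18] → #
    (7,4)@(15, 9): e=[-32,46,38] → ·
    (5,5)@(11, 11): e=[36,10,6] → #
    (6,5)@(13, 11): e=[0,26,26] → ·  [on edge]
    (5,6)@(11, 13): e=[32,6,14] → #
    (6,6)@(13, 13): e=[-4,22,34] → ·
    (5,7)@(11, 15): e=[28,2,22] → #
    (6,7)@(13, 15): e=[-8,18,42] → ·
  covered (6 px):
    · · · · · · · ·
    · · · · · · · ·
    · · · · · · # ·
    · · · · · · # ·
    · · · · · · # ·
    · · · · · # · ·
    · · · · · # · ·
    · · · · · # · ·
    · · · · · · · ·
    · · · · · · · ·

Answer: 14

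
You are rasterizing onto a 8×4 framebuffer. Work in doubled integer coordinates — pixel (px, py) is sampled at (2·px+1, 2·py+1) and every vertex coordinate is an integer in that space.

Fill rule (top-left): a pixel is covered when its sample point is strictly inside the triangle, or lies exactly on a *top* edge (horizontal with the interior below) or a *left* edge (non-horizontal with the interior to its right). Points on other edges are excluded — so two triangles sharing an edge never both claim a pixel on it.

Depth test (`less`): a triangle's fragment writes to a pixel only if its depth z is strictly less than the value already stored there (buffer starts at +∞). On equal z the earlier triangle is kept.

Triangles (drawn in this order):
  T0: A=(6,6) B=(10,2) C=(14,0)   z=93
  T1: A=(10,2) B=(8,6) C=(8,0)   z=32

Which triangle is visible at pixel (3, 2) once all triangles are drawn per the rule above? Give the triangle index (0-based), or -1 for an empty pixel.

T0:
  2·area = 8
  edge (6, 6)→(10, 2): d=(4,-4) top-left  bias=+0
  edge (10, 2)→(14, 0): d=(4,-2) top-left  bias=+0
  edge (14, 0)→(6, 6): d=(-8,6) right/bottom  bias=-1
    (5,0)@(11, 1): e=[0,-2,10] → .  [on edge]
    (4,1)@(9, 3): e=[0,2,6] → X  [on edge]
    (5,1)@(11, 3): e=[8,6,-6] → .
    (3,2)@(7, 5): e=[0,6,2] → X  [on edge]
    (4,2)@(9, 5): e=[8,10,-10] → .
    (2,3)@(5, 7): e=[0,10,-2] → .  [on edge]
    (3,3)@(7, 7): e=[8,14,-14] → .
  covered (2 px):
    . . . . . . . .
    . . . . X . . .
    . . . X . . . .
    . . . . . . . .
T1:
  2·area = 12
  edge (10, 2)→(8, 6): d=(-2,4) right/bottom  bias=-1
  edge (8, 6)→(8, 0): d=(0,-6) top-left  bias=+0
  edge (8, 0)→(10, 2): d=(2,2) right/bottom  bias=-1
    (4,0)@(9, 1): e=[6,6,0] → .  [on edge]
    (4,1)@(9, 3): e=[2,6,4] → X
    (5,1)@(11, 3): e=[-6,18,0] → .  [on edge]
    (4,2)@(9, 5): e=[-2,6,8] → .
    (6,2)@(13, 5): e=[-18,30,0] → .  [on edge]
    (7,3)@(15, 7): e=[-30,42,0] → .  [on edge]
  covered (1 px):
    . . . . . . . .
    . . . . X . . .
    . . . . . . . .
    . . . . . . . .

Z-buffer (winner per pixel, '.' = empty):
  . . . . . . . .
  . . . . 1 . . .
  . . . 0 . . . .
  . . . . . . . .

Final: 0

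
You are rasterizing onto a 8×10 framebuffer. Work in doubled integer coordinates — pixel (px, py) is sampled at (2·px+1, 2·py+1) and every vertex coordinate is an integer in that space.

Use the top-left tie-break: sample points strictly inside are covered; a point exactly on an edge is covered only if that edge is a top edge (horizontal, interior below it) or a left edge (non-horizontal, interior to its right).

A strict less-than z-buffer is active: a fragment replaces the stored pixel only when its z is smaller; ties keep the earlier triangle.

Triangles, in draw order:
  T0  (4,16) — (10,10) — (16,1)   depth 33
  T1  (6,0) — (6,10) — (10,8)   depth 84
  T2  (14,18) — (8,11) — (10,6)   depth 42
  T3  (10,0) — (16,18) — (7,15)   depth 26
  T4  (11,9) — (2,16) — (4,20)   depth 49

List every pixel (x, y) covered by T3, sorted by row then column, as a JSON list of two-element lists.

T0:
  2·area = 18  (B↔C swapped to make it positive)
  edge (4, 16)→(16, 1): d=(12,-15) top-left  bias=+0
  edge (16, 1)→(10, 10): d=(-6,9) right/bottom  bias=-1
  edge (10, 10)→(4, 16): d=(-6,6) right/bottom  bias=-1
    (6,2)@(13, 5): e=[3,3,12] → █
    (7,2)@(15, 5): e=[33,-15,0] → ·  [on edge]
    (6,3)@(13, 7): e=[27,-9,0] → ·  [on edge]
    (5,4)@(11, 9): e=[21,-3,0] → ·  [on edge]
    (4,5)@(9, 11): e=[15,3,0] → ·  [on edge]
    (3,6)@(7, 13): e=[9,9,0] → ·  [on edge]
    (2,7)@(5, 15): e=[3,15,0] → ·  [on edge]
    (1,8)@(3, 17): e=[-3,21,0] → ·  [on edge]
    (0,9)@(1, 19): e=[-9,27,0] → ·  [on edge]
  covered (1 px):
    · · · · · · · ·
    · · · · · · · ·
    · · · · · · █ ·
    · · · · · · · ·
    · · · · · · · ·
    · · · · · · · ·
    · · · · · · · ·
    · · · · · · · ·
    · · · · · · · ·
    · · · · · · · ·
T1:
  2·area = 40  (B↔C swapped to make it positive)
  edge (6, 0)→(10, 8): d=(4,8) right/bottom  bias=-1
  edge (10, 8)→(6, 10): d=(-4,2) right/bottom  bias=-1
  edge (6, 10)→(6, 0): d=(0,-10) top-left  bias=+0
    (3,1)@(7, 3): e=[4,26,10] → █
    (4,1)@(9, 3): e=[-12,22,30] → ·
    (3,2)@(7, 5): e=[12,18,10] → █
    (4,2)@(9, 5): e=[-4,14,30] → ·
    (3,3)@(7, 7): e=[20,10,10] → █
    (4,3)@(9, 7): e=[4,6,30] → █
    (5,3)@(11, 7): e=[-12,2,50] → ·
    (3,4)@(7, 9): e=[28,2,10] → █
    (4,4)@(9, 9): e=[12,-2,30] → ·
    (3,5)@(7, 11): e=[36,-6,10] → ·
  covered (5 px):
    · · · · · · · ·
    · · · █ · · · ·
    · · · █ · · · ·
    · · · █ █ · · ·
    · · · █ · · · ·
    · · · · · · · ·
    · · · · · · · ·
    · · · · · · · ·
    · · · · · · · ·
    · · · · · · · ·
T2:
  2·area = 44
  edge (14, 18)→(8, 11): d=(-6,-7) top-left  bias=+0
  edge (8, 11)→(10, 6): d=(2,-5) top-left  bias=+0
  edge (10, 6)→(14, 18): d=(4,12) right/bottom  bias=-1
    (4,1)@(9, 3): e=[55,-11,0] → ·  [on edge]
    (4,4)@(9, 9): e=[19,1,24] → █
    (5,4)@(11, 9): e=[33,11,0] → ·  [on edge]
    (4,5)@(9, 11): e=[7,5,32] → █
    (5,5)@(11, 11): e=[21,15,8] → █
    (6,5)@(13, 11): e=[35,25,-16] → ·
    (4,6)@(9, 13): e=[-5,9,40] → ·
    (5,6)@(11, 13): e=[9,19,16] → █
    (6,6)@(13, 13): e=[23,29,-8] → ·
    (5,7)@(11, 15): e=[-3,23,24] → ·
    (6,7)@(13, 15): e=[11,33,0] → ·  [on edge]
  covered (4 px):
    · · · · · · · ·
    · · · · · · · ·
    · · · · · · · ·
    · · · · · · · ·
    · · · · █ · · ·
    · · · · █ █ · ·
    · · · · · █ · ·
    · · · · · · · ·
    · · · · · · · ·
    · · · · · · · ·
T3:
  2·area = 144
  edge (10, 0)→(16, 18): d=(6,18) right/bottom  bias=-1
  edge (16, 18)→(7, 15): d=(-9,-3) top-left  bias=+0
  edge (7, 15)→(10, 0): d=(3,-15) top-left  bias=+0
    (5,1)@(11, 3): e=[0,120,24] → ·  [on edge]
    (4,2)@(9, 5): e=[48,96,0] → █  [on edge]
    (5,2)@(11, 5): e=[12,102,30] → █
    (6,2)@(13, 5): e=[-24,108,60] → ·
    (4,3)@(9, 7): e=[60,78,6] → █
    (6,3)@(13, 7): e=[-12,90,66] → ·
    (4,4)@(9, 9): e=[72,60,12] → █
    (6,4)@(13, 9): e=[0,72,72] → ·  [on edge]
    (4,5)@(9, 11): e=[84,42,18] → █
    (6,5)@(13, 11): e=[12,54,78] → █
    (7,5)@(15, 11): e=[-24,60,108] → ·
    (0,6)@(1, 13): e=[240,0,-96] → ·  [on edge]
    (3,7)@(7, 15): e=[144,0,0] → █  [on edge]
    (7,7)@(15, 15): e=[0,24,120] → ·  [on edge]
    (6,8)@(13, 17): e=[48,0,96] → █  [on edge]
  covered (18 px):
    · · · · · · · ·
    · · · · · · · ·
    · · · · █ █ · ·
    · · · · █ █ · ·
    · · · · █ █ · ·
    · · · · █ █ █ ·
    · · · · █ █ █ ·
    · · · █ █ █ █ ·
    · · · · · · █ █
    · · · · · · · ·
T4:
  2·area = 50  (B↔C swapped to make it positive)
  edge (11, 9)→(4, 20): d=(-7,11) right/bottom  bias=-1
  edge (4, 20)→(2, 16): d=(-2,-4) top-left  bias=+0
  edge (2, 16)→(11, 9): d=(9,-7) top-left  bias=+0
    (5,4)@(11, 9): e=[0,50,0] → ·  [on edge]
    (4,5)@(9, 11): e=[8,38,4] → █
    (5,5)@(11, 11): e=[-14,46,18] → ·
    (3,6)@(7, 13): e=[16,26,8] → █
    (4,6)@(9, 13): e=[-6,34,22] → ·
    (2,7)@(5, 15): e=[24,14,12] → █
    (4,7)@(9, 15): e=[-20,30,40] → ·
    (1,8)@(3, 17): e=[32,2,16] → █
    (3,8)@(7, 17): e=[-12,18,44] → ·
    (1,9)@(3, 19): e=[18,-2,34] → ·
    (2,9)@(5, 19): e=[-4,6,48] → ·
  covered (6 px):
    · · · · · · · ·
    · · · · · · · ·
    · · · · · · · ·
    · · · · · · · ·
    · · · · · · · ·
    · · · · █ · · ·
    · · · █ · · · ·
    · · █ █ · · · ·
    · █ █ · · · · ·
    · · · · · · · ·

Answer: [[4,2],[5,2],[4,3],[5,3],[4,4],[5,4],[4,5],[5,5],[6,5],[4,6],[5,6],[6,6],[3,7],[4,7],[5,7],[6,7],[6,8],[7,8]]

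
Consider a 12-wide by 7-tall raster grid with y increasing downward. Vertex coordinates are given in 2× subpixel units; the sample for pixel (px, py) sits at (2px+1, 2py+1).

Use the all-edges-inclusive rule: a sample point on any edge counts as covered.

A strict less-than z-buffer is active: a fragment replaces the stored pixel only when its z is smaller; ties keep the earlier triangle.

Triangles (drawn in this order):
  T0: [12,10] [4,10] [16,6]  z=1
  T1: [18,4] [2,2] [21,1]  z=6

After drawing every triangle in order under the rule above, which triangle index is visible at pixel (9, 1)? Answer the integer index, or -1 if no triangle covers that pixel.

T0:
  2·area = 32
  edge (12, 10)→(4, 10): d=(-8,0) inclusive
  edge (4, 10)→(16, 6): d=(12,-4) inclusive
  edge (16, 6)→(12, 10): d=(-4,4) inclusive
    (10,0)@(21, 1): e=[72,-40,0] → ·  [on edge]
    (9,1)@(19, 3): e=[56,-24,0] → ·  [on edge]
    (8,2)@(17, 5): e=[40,-8,0] → ·  [on edge]
    (9,2)@(19, 5): e=[40,0,-8] → ·  [on edge]
    (6,3)@(13, 7): e=[24,0,8] → █  [on edge]
    (7,3)@(15, 7): e=[24,8,0] → █  [on edge]
    (8,3)@(17, 7): e=[24,16,-8] → ·
    (3,4)@(7, 9): e=[8,0,24] → █  [on edge]
    (4,4)@(9, 9): e=[8,8,16] → █
    (5,4)@(11, 9): e=[8,16,8] → █
    (6,4)@(13, 9): e=[8,24,0] → █  [on edge]
    (7,4)@(15, 9): e=[8,32,-8] → ·
    (0,5)@(1, 11): e=[-8,0,40] → ·  [on edge]
    (5,5)@(11, 11): e=[-8,40,0] → ·  [on edge]
    (4,6)@(9, 13): e=[-24,56,0] → ·  [on edge]
  covered (6 px):
    · · · · · · · · · · · ·
    · · · · · · · · · · · ·
    · · · · · · · · · · · ·
    · · · · · · █ █ · · · ·
    · · · █ █ █ █ · · · · ·
    · · · · · · · · · · · ·
    · · · · · · · · · · · ·
T1:
  2·area = 54
  edge (18, 4)→(2, 2): d=(-16,-2) inclusive
  edge (2, 2)→(21, 1): d=(19,-1) inclusive
  edge (21, 1)→(18, 4): d=(-3,3) inclusive
    (10,0)@(21, 1): e=[54,0,0] → █  [on edge]
    (11,0)@(23, 1): e=[58,2,-6] → ·
    (5,1)@(11, 3): e=[2,28,24] → █
    (6,1)@(13, 3): e=[6,30,18] → █
    (7,1)@(15, 3): e=[10,32,12] → █
    (8,1)@(17, 3): e=[14,34,6] → █
    (9,1)@(19, 3): e=[18,36,0] → █  [on edge]
    (10,1)@(21, 3): e=[22,38,-6] → ·
    (5,2)@(11, 5): e=[-30,66,18] → ·
    (6,2)@(13, 5): e=[-26,68,12] → ·
    (7,2)@(15, 5): e=[-22,70,6] → ·
    (8,2)@(17, 5): e=[-18,72,0] → ·  [on edge]
    (7,3)@(15, 7): e=[-54,108,0] → ·  [on edge]
    (6,4)@(13, 9): e=[-90,144,0] → ·  [on edge]
    (5,5)@(11, 11): e=[-126,180,0] → ·  [on edge]
    (4,6)@(9, 13): e=[-162,216,0] → ·  [on edge]
  covered (6 px):
    · · · · · · · · · · █ ·
    · · · · · █ █ █ █ █ · ·
    · · · · · · · · · · · ·
    · · · · · · · · · · · ·
    · · · · · · · · · · · ·
    · · · · · · · · · · · ·
    · · · · · · · · · · · ·

Z-buffer (winner per pixel, '.' = empty):
  . . . . . . . . . . 1 .
  . . . . . 1 1 1 1 1 . .
  . . . . . . . . . . . .
  . . . . . . 0 0 . . . .
  . . . 0 0 0 0 . . . . .
  . . . . . . . . . . . .
  . . . . . . . . . . . .

Result: 1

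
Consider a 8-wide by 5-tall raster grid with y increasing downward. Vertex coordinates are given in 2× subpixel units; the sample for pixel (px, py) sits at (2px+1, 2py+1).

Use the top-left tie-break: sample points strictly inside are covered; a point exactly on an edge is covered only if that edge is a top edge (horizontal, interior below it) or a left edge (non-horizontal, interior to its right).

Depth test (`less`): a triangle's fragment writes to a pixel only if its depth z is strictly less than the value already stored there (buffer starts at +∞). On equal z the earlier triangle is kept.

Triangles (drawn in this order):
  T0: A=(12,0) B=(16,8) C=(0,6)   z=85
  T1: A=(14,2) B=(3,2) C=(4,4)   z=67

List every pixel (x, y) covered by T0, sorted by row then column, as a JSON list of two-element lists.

T0:
  2·area = 120
  edge (12, 0)→(16, 8): d=(4,8) right/bottom  bias=-1
  edge (16, 8)→(0, 6): d=(-16,-2) top-left  bias=+0
  edge (0, 6)→(12, 0): d=(12,-6) top-left  bias=+0
    (5,0)@(11, 1): e=[12,102,6] → X
    (6,0)@(13, 1): e=[-4,106,18] → .
    (3,1)@(7, 3): e=[52,62,6] → X
    (4,1)@(9, 3): e=[36,66,18] → X
    (6,1)@(13, 3): e=[4,74,42] → X
    (7,1)@(15, 3): e=[-12,78,54] → .
    (1,2)@(3, 5): e=[92,22,6] → X
    (2,2)@(5, 5): e=[76,26,18] → X
    (7,2)@(15, 5): e=[-4,46,78] → .
    (1,3)@(3, 7): e=[100,-10,30] → .
    (2,3)@(5, 7): e=[84,-6,42] → .
    (3,3)@(7, 7): e=[68,-2,54] → .
  covered (15 px):
    . . . . . X . .
    . . . X X X X .
    . X X X X X X .
    . . . . X X X X
    . . . . . . . .
T1:
  2·area = 22  (B↔C swapped to make it positive)
  edge (14, 2)→(4, 4): d=(-10,2) right/bottom  bias=-1
  edge (4, 4)→(3, 2): d=(-1,-2) top-left  bias=+0
  edge (3, 2)→(14, 2): d=(11,0) top-left  bias=+0
    (2,1)@(5, 3): e=[8,3,11] → X
    (3,1)@(7, 3): e=[4,7,11] → X
    (4,1)@(9, 3): e=[0,11,11] → .  [on edge]
    (2,2)@(5, 5): e=[-12,1,33] → .
    (3,2)@(7, 5): e=[-16,5,33] → .
  covered (2 px):
    . . . . . . . .
    . . X X . . . .
    . . . . . . . .
    . . . . . . . .
    . . . . . . . .

Result: [[5,0],[3,1],[4,1],[5,1],[6,1],[1,2],[2,2],[3,2],[4,2],[5,2],[6,2],[4,3],[5,3],[6,3],[7,3]]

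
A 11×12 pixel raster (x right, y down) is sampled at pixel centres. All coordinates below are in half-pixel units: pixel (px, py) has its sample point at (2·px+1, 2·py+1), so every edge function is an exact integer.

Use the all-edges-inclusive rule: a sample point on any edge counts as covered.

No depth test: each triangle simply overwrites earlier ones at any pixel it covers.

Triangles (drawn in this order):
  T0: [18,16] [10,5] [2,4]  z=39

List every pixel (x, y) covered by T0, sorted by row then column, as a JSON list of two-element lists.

T0:
  2·area = 80  (B↔C swapped to make it positive)
  edge (18, 16)→(2, 4): d=(-16,-12) inclusive
  edge (2, 4)→(10, 5): d=(8,1) inclusive
  edge (10, 5)→(18, 16): d=(8,11) inclusive
    (2,2)@(5, 5): e=[20,5,55] → X
    (3,2)@(7, 5): e=[44,3,33] → X
    (4,2)@(9, 5): e=[68,1,11] → X
    (5,2)@(11, 5): e=[92,-1,-11] → .
    (2,3)@(5, 7): e=[-12,21,71] → .
    (3,3)@(7, 7): e=[12,19,49] → X
    (5,3)@(11, 7): e=[60,15,5] → X
    (6,3)@(13, 7): e=[84,13,-17] → .
    (3,4)@(7, 9): e=[-20,35,65] → .
    (4,4)@(9, 9): e=[4,33,43] → X
    (6,4)@(13, 9): e=[52,29,-1] → .
    (4,5)@(9, 11): e=[-28,49,59] → .
  covered (11 px):
    . . . . . . . . . . .
    . . . . . . . . . . .
    . . X X X . . . . . .
    . . . X X X . . . . .
    . . . . X X . . . . .
    . . . . . . X . . . .
    . . . . . . . X . . .
    . . . . . . . . X . .
    . . . . . . . . . . .
    . . . . . . . . . . .
    . . . . . . . . . . .
    . . . . . . . . . . .

Final: [[2,2],[3,2],[4,2],[3,3],[4,3],[5,3],[4,4],[5,4],[6,5],[7,6],[8,7]]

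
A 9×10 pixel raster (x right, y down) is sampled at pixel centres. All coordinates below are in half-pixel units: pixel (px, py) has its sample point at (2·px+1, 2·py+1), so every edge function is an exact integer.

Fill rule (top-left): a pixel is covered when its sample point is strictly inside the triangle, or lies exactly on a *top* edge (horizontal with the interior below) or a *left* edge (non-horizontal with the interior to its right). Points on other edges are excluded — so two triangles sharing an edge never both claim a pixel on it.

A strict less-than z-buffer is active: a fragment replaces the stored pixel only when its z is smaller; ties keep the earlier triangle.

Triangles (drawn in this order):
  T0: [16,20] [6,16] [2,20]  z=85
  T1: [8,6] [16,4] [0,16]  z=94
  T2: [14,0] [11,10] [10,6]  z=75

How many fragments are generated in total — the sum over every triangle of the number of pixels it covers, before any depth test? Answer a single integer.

T0:
  2·area = 56  (B↔C swapped to make it positive)
  edge (16, 20)→(2, 20): d=(-14,0) right/bottom  bias=-1
  edge (2, 20)→(6, 16): d=(4,-4) top-left  bias=+0
  edge (6, 16)→(16, 20): d=(10,4) right/bottom  bias=-1
    (8,2)@(17, 5): e=[210,0,-154] → .  [on edge]
    (7,3)@(15, 7): e=[182,0,-126] → .  [on edge]
    (6,4)@(13, 9): e=[154,0,-98] → .  [on edge]
    (5,5)@(11, 11): e=[126,0,-70] → .  [on edge]
    (4,6)@(9, 13): e=[98,0,-42] → .  [on edge]
    (3,7)@(7, 15): e=[70,0,-14] → .  [on edge]
    (2,8)@(5, 17): e=[42,0,14] → X  [on edge]
    (3,8)@(7, 17): e=[42,8,6] → X
    (4,8)@(9, 17): e=[42,16,-2] → .
    (1,9)@(3, 19): e=[14,0,42] → X  [on edge]
    (4,9)@(9, 19): e=[14,24,18] → X
    (5,9)@(11, 19): e=[14,32,10] → X
  covered (8 px):
    . . . . . . . . .
    . . . . . . . . .
    . . . . . . . . .
    . . . . . . . . .
    . . . . . . . . .
    . . . . . . . . .
    . . . . . . . . .
    . . . . . . . . .
    . . X X . . . . .
    . X X X X X X . .
T1:
  2·area = 64
  edge (8, 6)→(16, 4): d=(8,-2) top-left  bias=+0
  edge (16, 4)→(0, 16): d=(-16,12) right/bottom  bias=-1
  edge (0, 16)→(8, 6): d=(8,-10) top-left  bias=+0
    (6,2)@(13, 5): e=[2,20,42] → X
    (7,2)@(15, 5): e=[6,-4,62] → .
    (4,3)@(9, 7): e=[10,36,18] → X
    (5,3)@(11, 7): e=[14,12,38] → X
    (6,3)@(13, 7): e=[18,-12,58] → .
    (3,4)@(7, 9): e=[22,28,14] → X
    (5,4)@(11, 9): e=[30,-20,54] → .
    (2,5)@(5, 11): e=[34,20,10] → X
    (3,5)@(7, 11): e=[38,-4,30] → .
    (4,5)@(9, 11): e=[42,-28,50] → .
    (1,6)@(3, 13): e=[46,12,6] → X
    (2,6)@(5, 13): e=[50,-12,26] → .
  covered (8 px):
    . . . . . . . . .
    . . . . . . . . .
    . . . . . . X . .
    . . . . X X . . .
    . . . X X . . . .
    . . X . . . . . .
    . X . . . . . . .
    X . . . . . . . .
    . . . . . . . . .
    . . . . . . . . .
T2:
  2·area = 22
  edge (14, 0)→(11, 10): d=(-3,10) right/bottom  bias=-1
  edge (11, 10)→(10, 6): d=(-1,-4) top-left  bias=+0
  edge (10, 6)→(14, 0): d=(4,-6) top-left  bias=+0
    (6,1)@(13, 3): e=[1,15,6] → X
    (7,1)@(15, 3): e=[-19,23,18] → .
    (5,2)@(11, 5): e=[15,5,2] → X
    (6,2)@(13, 5): e=[-5,13,14] → .
    (5,3)@(11, 7): e=[9,3,10] → X
    (6,3)@(13, 7): e=[-11,11,22] → .
    (5,4)@(11, 9): e=[3,1,18] → X
    (6,4)@(13, 9): e=[-17,9,30] → .
    (5,5)@(11, 11): e=[-3,-1,26] → .
  covered (4 px):
    . . . . . . . . .
    . . . . . . X . .
    . . . . . X . . .
    . . . . . X . . .
    . . . . . X . . .
    . . . . . . . . .
    . . . . . . . . .
    . . . . . . . . .
    . . . . . . . . .
    . . . . . . . . .

Answer: 20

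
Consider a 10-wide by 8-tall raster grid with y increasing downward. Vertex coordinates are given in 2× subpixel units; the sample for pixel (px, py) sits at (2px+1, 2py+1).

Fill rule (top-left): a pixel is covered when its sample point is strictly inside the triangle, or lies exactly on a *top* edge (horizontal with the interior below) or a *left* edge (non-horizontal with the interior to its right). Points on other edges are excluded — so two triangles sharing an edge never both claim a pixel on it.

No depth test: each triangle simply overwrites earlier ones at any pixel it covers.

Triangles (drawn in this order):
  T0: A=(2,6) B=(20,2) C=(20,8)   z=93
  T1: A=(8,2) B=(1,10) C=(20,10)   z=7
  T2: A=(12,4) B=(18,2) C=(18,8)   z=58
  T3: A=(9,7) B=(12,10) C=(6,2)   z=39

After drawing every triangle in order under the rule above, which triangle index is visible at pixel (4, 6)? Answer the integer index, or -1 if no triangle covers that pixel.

T0:
  2·area = 108
  edge (2, 6)→(20, 2): d=(18,-4) top-left  bias=+0
  edge (20, 2)→(20, 8): d=(0,6) right/bottom  bias=-1
  edge (20, 8)→(2, 6): d=(-18,-2) top-left  bias=+0
    (8,1)@(17, 3): e=[6,18,84] → X
    (9,1)@(19, 3): e=[14,6,88] → X
    (3,2)@(7, 5): e=[2,78,28] → X
    (4,2)@(9, 5): e=[10,66,32] → X
    (5,2)@(11, 5): e=[18,54,36] → X
    (6,2)@(13, 5): e=[26,42,40] → X
    (7,2)@(15, 5): e=[34,30,44] → X
    (3,3)@(7, 7): e=[38,78,-8] → .
    (4,3)@(9, 7): e=[46,66,-4] → .
    (5,3)@(11, 7): e=[54,54,0] → X  [on edge]
    (5,4)@(11, 9): e=[90,54,-36] → .
    (6,4)@(13, 9): e=[98,42,-32] → .
  covered (14 px):
    . . . . . . . . . .
    . . . . . . . . X X
    . . . X X X X X X X
    . . . . . X X X X X
    . . . . . . . . . .
    . . . . . . . . . .
    . . . . . . . . . .
    . . . . . . . . . .
T1:
  2·area = 152  (B↔C swapped to make it positive)
  edge (8, 2)→(20, 10): d=(12,8) right/bottom  bias=-1
  edge (20, 10)→(1, 10): d=(-19,0) right/bottom  bias=-1
  edge (1, 10)→(8, 2): d=(7,-8) top-left  bias=+0
    (4,1)@(9, 3): e=[4,133,15] → X
    (5,1)@(11, 3): e=[-12,133,31] → .
    (3,2)@(7, 5): e=[44,95,13] → X
    (5,2)@(11, 5): e=[12,95,45] → X
    (6,2)@(13, 5): e=[-4,95,61] → .
    (2,3)@(5, 7): e=[84,57,11] → X
    (6,3)@(13, 7): e=[20,57,75] → X
    (7,3)@(15, 7): e=[4,57,91] → X
    (8,3)@(17, 7): e=[-12,57,107] → .
    (1,4)@(3, 9): e=[124,19,9] → X
    (8,4)@(17, 9): e=[12,19,121] → X
    (9,4)@(19, 9): e=[-4,19,137] → .
  covered (18 px):
    . . . . . . . . . .
    . . . . X . . . . .
    . . . X X X . . . .
    . . X X X X X X . .
    . X X X X X X X X .
    . . . . . . . . . .
    . . . . . . . . . .
    . . . . . . . . . .
T2:
  2·area = 36
  edge (12, 4)→(18, 2): d=(6,-2) top-left  bias=+0
  edge (18, 2)→(18, 8): d=(0,6) right/bottom  bias=-1
  edge (18, 8)→(12, 4): d=(-6,-4) top-left  bias=+0
    (7,1)@(15, 3): e=[0,18,18] → X  [on edge]
    (8,1)@(17, 3): e=[4,6,26] → X
    (9,1)@(19, 3): e=[8,-6,34] → .
    (4,2)@(9, 5): e=[0,54,-18] → .  [on edge]
    (7,2)@(15, 5): e=[12,18,6] → X
    (9,2)@(19, 5): e=[20,-6,22] → .
    (1,3)@(3, 7): e=[0,90,-54] → .  [on edge]
    (7,3)@(15, 7): e=[24,18,-6] → .
    (8,3)@(17, 7): e=[28,6,2] → X
    (9,3)@(19, 7): e=[32,-6,10] → .
    (8,4)@(17, 9): e=[40,6,-10] → .
  covered (5 px):
    . . . . . . . . . .
    . . . . . . . X X .
    . . . . . . . X X .
    . . . . . . . . X .
    . . . . . . . . . .
    . . . . . . . . . .
    . . . . . . . . . .
    . . . . . . . . . .
T3:
  2·area = 6  (B↔C swapped to make it positive)
  edge (9, 7)→(6, 2): d=(-3,-5) top-left  bias=+0
  edge (6, 2)→(12, 10): d=(6,8) right/bottom  bias=-1
  edge (12, 10)→(9, 7): d=(-3,-3) top-left  bias=+0
    (1,0)@(3, 1): e=[-12,18,0] → .  [on edge]
    (2,1)@(5, 3): e=[-8,14,0] → .  [on edge]
    (3,2)@(7, 5): e=[-4,10,0] → .  [on edge]
    (4,3)@(9, 7): e=[0,6,0] → X  [on edge]
    (5,3)@(11, 7): e=[10,-10,6] → .
    (4,4)@(9, 9): e=[-6,18,-6] → .
    (5,4)@(11, 9): e=[4,2,0] → X  [on edge]
    (6,4)@(13, 9): e=[14,-14,6] → .
    (5,5)@(11, 11): e=[-2,14,-6] → .
    (6,5)@(13, 11): e=[8,-2,0] → .  [on edge]
    (7,6)@(15, 13): e=[12,-6,0] → .  [on edge]
    (8,7)@(17, 15): e=[16,-10,0] → .  [on edge]
  covered (2 px):
    . . . . . . . . . .
    . . . . . . . . . .
    . . . . . . . . . .
    . . . . X . . . . .
    . . . . . X . . . .
    . . . . . . . . . .
    . . . . . . . . . .
    . . . . . . . . . .

Z-buffer (winner per pixel, '.' = empty):
  . . . . . . . . . .
  . . . . 1 . . 2 2 0
  . . . 1 1 1 0 2 2 0
  . . 1 1 3 1 1 1 2 0
  . 1 1 1 1 3 1 1 1 .
  . . . . . . . . . .
  . . . . . . . . . .
  . . . . . . . . . .

Result: -1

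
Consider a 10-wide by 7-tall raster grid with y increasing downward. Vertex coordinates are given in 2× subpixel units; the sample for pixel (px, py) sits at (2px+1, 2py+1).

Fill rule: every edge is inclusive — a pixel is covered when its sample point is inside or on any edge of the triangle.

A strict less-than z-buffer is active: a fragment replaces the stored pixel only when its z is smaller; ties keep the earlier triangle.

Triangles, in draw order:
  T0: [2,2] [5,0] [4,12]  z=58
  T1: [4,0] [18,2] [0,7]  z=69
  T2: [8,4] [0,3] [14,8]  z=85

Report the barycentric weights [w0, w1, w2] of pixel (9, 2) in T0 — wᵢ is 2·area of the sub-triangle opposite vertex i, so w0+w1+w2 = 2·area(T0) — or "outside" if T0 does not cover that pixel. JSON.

T0:
  2·area = 34
  edge (2, 2)→(5, 0): d=(3,-2) inclusive
  edge (5, 0)→(4, 12): d=(-1,12) inclusive
  edge (4, 12)→(2, 2): d=(-2,-10) inclusive
    (1,1)@(3, 3): e=[5,21,8] → #
    (2,1)@(5, 3): e=[9,-3,28] → ·
    (1,2)@(3, 5): e=[11,19,4] → #
    (2,2)@(5, 5): e=[15,-5,24] → ·
    (1,3)@(3, 7): e=[17,17,0] → #  [on edge]
    (2,3)@(5, 7): e=[21,-7,20] → ·
    (1,4)@(3, 9): e=[23,15,-4] → ·
  covered (3 px):
    · · · · · · · · · ·
    · # · · · · · · · ·
    · # · · · · · · · ·
    · # · · · · · · · ·
    · · · · · · · · · ·
    · · · · · · · · · ·
    · · · · · · · · · ·
T1:
  2·area = 106
  edge (4, 0)→(18, 2): d=(14,2) inclusive
  edge (18, 2)→(0, 7): d=(-18,5) inclusive
  edge (0, 7)→(4, 0): d=(4,-7) inclusive
    (2,0)@(5, 1): e=[12,83,11] → #
    (3,0)@(7, 1): e=[8,73,25] → #
    (4,0)@(9, 1): e=[4,63,39] → #
    (5,0)@(11, 1): e=[0,53,53] → #  [on edge]
    (6,0)@(13, 1): e=[-4,43,67] → ·
    (1,1)@(3, 3): e=[44,57,5] → #
    (6,1)@(13, 3): e=[24,7,75] → #
    (7,1)@(15, 3): e=[20,-3,89] → ·
    (1,2)@(3, 5): e=[72,21,13] → #
    (4,2)@(9, 5): e=[60,-9,55] → ·
    (5,2)@(11, 5): e=[56,-19,69] → ·
    (6,2)@(13, 5): e=[52,-29,83] → ·
  covered (13 px):
    · · # # # # · · · ·
    · # # # # # # · · ·
    · # # # · · · · · ·
    · · · · · · · · · ·
    · · · · · · · · · ·
    · · · · · · · · · ·
    · · · · · · · · · ·
T2:
  2·area = 26  (B↔C swapped to make it positive)
  edge (8, 4)→(14, 8): d=(6,4) inclusive
  edge (14, 8)→(0, 3): d=(-14,-5) inclusive
  edge (0, 3)→(8, 4): d=(8,1) inclusive
    (3,2)@(7, 5): e=[10,7,9] → #
    (4,2)@(9, 5): e=[2,17,7] → #
    (5,2)@(11, 5): e=[-6,27,5] → ·
    (3,3)@(7, 7): e=[22,-21,25] → ·
    (4,3)@(9, 7): e=[14,-11,23] → ·
  covered (2 px):
    · · · · · · · · · ·
    · · · · · · · · · ·
    · · · # # · · · · ·
    · · · · · · · · · ·
    · · · · · · · · · ·
    · · · · · · · · · ·
    · · · · · · · · · ·

Result: "outside"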